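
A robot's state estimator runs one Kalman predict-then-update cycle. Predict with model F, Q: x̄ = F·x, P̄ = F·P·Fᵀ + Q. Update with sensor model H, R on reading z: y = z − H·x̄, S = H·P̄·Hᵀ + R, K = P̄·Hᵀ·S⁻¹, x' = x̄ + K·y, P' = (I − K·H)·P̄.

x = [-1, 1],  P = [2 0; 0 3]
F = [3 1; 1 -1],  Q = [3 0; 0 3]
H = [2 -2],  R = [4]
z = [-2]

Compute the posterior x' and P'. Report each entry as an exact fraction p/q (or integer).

x' = [-25/9, -49/27]
P' = [23/3 62/9; 62/9 191/27]

x̄ = F·x = [-2, -2]
P̄ = F·P·Fᵀ + Q = [24 3; 3 8]
y = z − H·x̄ = [-2]
S = H·P̄·Hᵀ + R = [108]
K = P̄·Hᵀ·S⁻¹ = [7/18; -5/54]
x' = x̄ + K·y = [-25/9, -49/27]
P' = (I − K·H)·P̄ = [23/3 62/9; 62/9 191/27]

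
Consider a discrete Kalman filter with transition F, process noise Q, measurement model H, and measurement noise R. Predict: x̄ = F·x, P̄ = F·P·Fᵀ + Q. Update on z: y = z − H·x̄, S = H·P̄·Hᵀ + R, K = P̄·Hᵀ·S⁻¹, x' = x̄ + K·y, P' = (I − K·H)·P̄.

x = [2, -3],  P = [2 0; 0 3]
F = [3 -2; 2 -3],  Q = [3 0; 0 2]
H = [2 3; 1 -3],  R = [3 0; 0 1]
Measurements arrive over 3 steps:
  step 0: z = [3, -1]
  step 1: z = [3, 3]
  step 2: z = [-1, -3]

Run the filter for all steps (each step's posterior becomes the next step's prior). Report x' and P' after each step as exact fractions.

step 0: x̄ = F·x = [12, 13]
step 0: P̄ = F·P·Fᵀ + Q = [33 30; 30 37]
step 0: y = z − H·x̄ = [-60, 26]
step 0: S = H·P̄·Hᵀ + R = [828 -357; -357 187]
step 0: K = P̄·Hᵀ·S⁻¹ = [173/537 944/3043; 20/179 -669/3043]
step 0: x' = x̄ + K·y = [2240/3043, 1765/3043]
step 0: P' = (I − K·H)·P̄ = [1295/3043 117/3043; 117/3043 262/3043]
step 1: x̄ = F·x = [3190/3043, -815/3043]
step 1: P̄ = F·P·Fᵀ + Q = [20428/3043 7821/3043; 7821/3043 12220/3043]
step 1: y = z − H·x̄ = [5194/3043, 3494/3043]
step 1: S = H·P̄·Hᵀ + R = [294673/3043 -92587/3043; -92587/3043 86525/3043]
step 1: K = P̄·Hᵀ·S⁻¹ = [868255/2780846 831543/2780846; 609699/5561692 -1201311/5561692]
step 1: x' = x̄ + K·y = [2675982/1390423, -457064/1390423]
step 1: P' = (I − K·H)·P̄ = [572718/1390423 104631/2780846; 104631/2780846 470191/5561692]
step 2: x̄ = F·x = [8942074/1390423, 6723156/1390423]
step 2: P̄ = F·P·Fᵀ + Q = [9168136/1390423 3461493/1390423; 3461493/1390423 22007447/5561692]
step 2: y = z − H·x̄ = [-39444039/1390423, 7056125/1390423]
step 2: S = H·P̄·Hᵀ + R = [527593939/5561692 -166259851/5561692; -166259851/5561692 157225427/5561692]
step 2: K = P̄·Hᵀ·S⁻¹ = [775555952/2486151889 743186172/2486151889; 1089494553/9944607556 -2148089643/9944607556]
step 2: x' = x̄ + K·y = [-2240822054/2486151889, 3138574839/4972303778]
step 2: P' = (I − K·H)·P̄ = [1023284676/2486151889 93366168/2486151889; 93366168/2486151889 840518105/9944607556]

step 0: x' = [2240/3043, 1765/3043], P' = [1295/3043 117/3043; 117/3043 262/3043]
step 1: x' = [2675982/1390423, -457064/1390423], P' = [572718/1390423 104631/2780846; 104631/2780846 470191/5561692]
step 2: x' = [-2240822054/2486151889, 3138574839/4972303778], P' = [1023284676/2486151889 93366168/2486151889; 93366168/2486151889 840518105/9944607556]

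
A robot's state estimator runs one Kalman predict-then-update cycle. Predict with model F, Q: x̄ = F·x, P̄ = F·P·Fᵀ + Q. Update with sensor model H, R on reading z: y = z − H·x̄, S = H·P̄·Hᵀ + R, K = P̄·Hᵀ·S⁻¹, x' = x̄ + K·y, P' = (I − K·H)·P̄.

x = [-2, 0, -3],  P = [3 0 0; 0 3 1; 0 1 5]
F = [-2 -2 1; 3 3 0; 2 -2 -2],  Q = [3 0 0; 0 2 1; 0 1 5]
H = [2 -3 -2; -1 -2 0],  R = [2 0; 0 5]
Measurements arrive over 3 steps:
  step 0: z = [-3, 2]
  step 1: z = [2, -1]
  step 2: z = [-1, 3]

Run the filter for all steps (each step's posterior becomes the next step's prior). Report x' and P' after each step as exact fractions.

step 0: x̄ = F·x = [1, -6, 2]
step 0: P̄ = F·P·Fᵀ + Q = [28 -33 -8; -33 56 -5; -8 -5 57]
step 0: y = z − H·x̄ = [-19, -9]
step 0: S = H·P̄·Hᵀ + R = [1246 277; 277 125]
step 0: K = P̄·Hᵀ·S⁻¹ = [571/4159 -1/4159; -6117/79021 -36386/79021; -1019/4159 2857/4159]
step 0: x' = x̄ + K·y = [-6681/4159, -30429/79021, 1966/4159]
step 0: P' = (I − K·H)·P̄ = [18849/4159 -9422/4159 32411/4159; -9422/4159 180474/79021 -23348/4159; 32411/4159 -23348/4159 68452/4159]
step 1: x̄ = F·x = [352090/79021, -472104/79021, -267728/79021]
step 1: P̄ = F·P·Fᵀ + Q = [1571139/79021 -566823/79021 -504174/79021; -566823/79021 1783163/79021 111781/79021; -504174/79021 111781/79021 708653/79021]
step 1: y = z − H·x̄ = [-2497906/79021, -671139/79021]
step 1: S = H·P̄·Hᵀ + R = [37502317/79021 7562299/79021; 7562299/79021 6831604/79021]
step 1: K = P̄·Hᵀ·S⁻¹ = [182570949/839492509 -255859122/839492509; -292762171/2518477527 -781694288/2518477527; -265551056/2518477527 397401767/2518477527]
step 1: x' = x̄ + K·y = [142353094/839492509, 847048150/2518477527, -3513714073/2518477527]
step 1: P' = (I − K·H)·P̄ = [1756278450/839492509 -238491420/839492509 1931444631/839492509; -238491420/839492509 2311972850/2518477527 -3890671364/2518477527; 1931444631/839492509 -3890671364/2518477527 11895891995/2518477527]
step 2: x̄ = F·x = [-2020642979/839492509, 1274107432/839492509, 2062483470/839492509]
step 2: P̄ = F·P·Fᵀ + Q = [12145371060/839492509 -10396056831/839492509 -2878191120/839492509; -10396056831/839492509 20128564058/839492509 2945892451/839492509; -2878191120/839492509 2945892451/839492509 6247646813/839492509]
step 2: y = z − H·x̄ = [11149082685/839492509, 3046049412/839492509]
step 2: S = H·P̄·Hᵀ + R = [439537053376/839492509 112903886623/839492509; 112903886623/839492509 55272862513/839492509]
step 2: K = P̄·Hᵀ·S⁻¹ = [86935610219/416816883947 -1236119437021/4584985723417; -156063389561/1250450651841 -3924456796154/13754957170251; -125298605239/1250450651841 2065422996545/13754957170251]
step 2: x' = x̄ + K·y = [-2820900361970/4584985723417, -5387539094913/4584985723417, 7661034287635/4584985723417]
step 2: P' = (I − K·H)·P̄ = [9310332676365/4584985723417 -1564867745630/4584985723417 10701342582401/4584985723417; -1564867745630/4584985723417 12158443608830/13754957170251 -21215571364964/13754957170251; 10701342582401/4584985723417 -21215571364964/13754957170251 65305669452278/13754957170251]

step 0: x' = [-6681/4159, -30429/79021, 1966/4159], P' = [18849/4159 -9422/4159 32411/4159; -9422/4159 180474/79021 -23348/4159; 32411/4159 -23348/4159 68452/4159]
step 1: x' = [142353094/839492509, 847048150/2518477527, -3513714073/2518477527], P' = [1756278450/839492509 -238491420/839492509 1931444631/839492509; -238491420/839492509 2311972850/2518477527 -3890671364/2518477527; 1931444631/839492509 -3890671364/2518477527 11895891995/2518477527]
step 2: x' = [-2820900361970/4584985723417, -5387539094913/4584985723417, 7661034287635/4584985723417], P' = [9310332676365/4584985723417 -1564867745630/4584985723417 10701342582401/4584985723417; -1564867745630/4584985723417 12158443608830/13754957170251 -21215571364964/13754957170251; 10701342582401/4584985723417 -21215571364964/13754957170251 65305669452278/13754957170251]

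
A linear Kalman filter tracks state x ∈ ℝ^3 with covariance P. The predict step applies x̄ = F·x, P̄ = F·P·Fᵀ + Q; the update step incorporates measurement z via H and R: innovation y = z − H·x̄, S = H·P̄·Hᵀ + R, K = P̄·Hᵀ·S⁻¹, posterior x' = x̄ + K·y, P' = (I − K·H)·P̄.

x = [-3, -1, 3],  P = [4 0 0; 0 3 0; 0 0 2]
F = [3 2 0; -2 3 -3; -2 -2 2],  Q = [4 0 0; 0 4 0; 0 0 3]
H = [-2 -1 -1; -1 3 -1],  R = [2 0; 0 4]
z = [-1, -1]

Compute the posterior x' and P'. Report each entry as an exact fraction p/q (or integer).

x̄ = F·x = [-11, -6, 14]
P̄ = F·P·Fᵀ + Q = [52 -6 -36; -6 65 -14; -36 -14 39]
y = z − H·x̄ = [-15, 20]
S = H·P̄·Hᵀ + R = [118 -102; -102 728]
K = P̄·Hᵀ·S⁻¹ = [-12151/18875 -2584/18875; -3231/37750 5348/18875; 14813/37750 -129/18875]
x' = x̄ + K·y = [-15408/3775, 7177/7550, 60229/7550]
P' = (I − K·H)·P̄ = [140282/18875 -31579/18875 -224683/18875; -31579/18875 28101/37750 104677/37750; -224683/18875 104677/37750 764429/37750]

x' = [-15408/3775, 7177/7550, 60229/7550]
P' = [140282/18875 -31579/18875 -224683/18875; -31579/18875 28101/37750 104677/37750; -224683/18875 104677/37750 764429/37750]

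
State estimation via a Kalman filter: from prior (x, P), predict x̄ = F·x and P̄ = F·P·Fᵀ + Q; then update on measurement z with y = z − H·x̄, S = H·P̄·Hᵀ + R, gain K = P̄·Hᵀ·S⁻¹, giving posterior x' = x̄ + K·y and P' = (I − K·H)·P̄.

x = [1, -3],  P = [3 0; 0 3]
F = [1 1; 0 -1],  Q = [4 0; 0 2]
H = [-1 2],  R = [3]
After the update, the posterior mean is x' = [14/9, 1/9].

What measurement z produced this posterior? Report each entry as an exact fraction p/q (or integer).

z = [-2]

x̄ = F·x = [-2, 3]
P̄ = F·P·Fᵀ + Q = [10 -3; -3 5]
S = H·P̄·Hᵀ + R = [45]
K = P̄·Hᵀ·S⁻¹ = [-16/45; 13/45]
x' − x̄ = [32/9, -26/9] = K·y
y = (KᵀK)⁻¹·Kᵀ·(x' − x̄) = [-10]
z = y + H·x̄ = [-10] + [8] = [-2]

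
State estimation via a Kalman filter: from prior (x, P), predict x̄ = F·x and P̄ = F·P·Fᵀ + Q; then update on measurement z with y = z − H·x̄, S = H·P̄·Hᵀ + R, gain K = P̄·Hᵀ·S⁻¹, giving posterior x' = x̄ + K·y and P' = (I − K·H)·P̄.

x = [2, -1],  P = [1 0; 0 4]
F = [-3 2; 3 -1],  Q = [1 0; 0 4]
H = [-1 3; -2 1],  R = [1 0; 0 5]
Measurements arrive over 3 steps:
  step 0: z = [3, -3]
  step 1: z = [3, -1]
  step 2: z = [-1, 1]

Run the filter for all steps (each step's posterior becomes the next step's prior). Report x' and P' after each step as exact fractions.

step 0: x' = [512/339, 989/678], P' = [448/339 629/1356; 629/1356 731/2712]
step 1: x' = [6692618/11302055, 13222291/11302055], P' = [11273986/11302055 3858267/11302055; 3858267/11302055 2524049/11302055]
step 2: x' = [1524445/525897786, -144028399/525897786], P' = [18686496005/18932320296 6405452455/18932320296; 6405452455/18932320296 4211395805/18932320296]

step 0: x̄ = F·x = [-8, 7]
step 0: P̄ = F·P·Fᵀ + Q = [26 -17; -17 17]
step 0: y = z − H·x̄ = [-26, -26]
step 0: S = H·P̄·Hᵀ + R = [282 222; 222 194]
step 0: K = P̄·Hᵀ·S⁻¹ = [95/1356 -197/452; 935/2712 -119/904]
step 0: x' = x̄ + K·y = [512/339, 989/678]
step 0: P' = (I − K·H)·P̄ = [448/339 629/1356; 629/1356 731/2712]
step 1: x̄ = F·x = [-547/339, 2083/678]
step 1: P̄ = F·P·Fᵀ + Q = [5699/678 -5599/678; -5599/678 36287/2712]
step 1: y = z − H·x̄ = [-5309/678, -4949/678]
step 1: S = H·P̄·Hᵀ + R = [486467/2712 311225/2712; 311225/2712 230615/2712]
step 1: K = P̄·Hᵀ·S⁻¹ = [60163/2260411 -3737941/11302055; 742776/2260411 -1038497/11302055]
step 1: x' = x̄ + K·y = [6692618/11302055, 13222291/11302055]
step 1: P' = (I − K·H)·P̄ = [11273986/11302055 3858267/11302055; 3858267/11302055 2524049/11302055]
step 2: x̄ = F·x = [6366728/11302055, 6855563/11302055]
step 2: P̄ = F·P·Fᵀ + Q = [76564921/11302055 -71789569/11302055; -71789569/11302055 126048541/11302055]
step 2: y = z − H·x̄ = [-25502016/11302055, 17179948/11302055]
step 2: S = H·P̄·Hᵀ + R = [1653041259/11302055 1033802448/11302055; 1033802448/11302055 775976776/11302055]
step 2: K = P̄·Hᵀ·S⁻¹ = [66232670/2366540037 -2064502637/6310773432; 778591870/2366540037 -573300607/6310773432]
step 2: x' = x̄ + K·y = [1524445/525897786, -144028399/525897786]
step 2: P' = (I − K·H)·P̄ = [18686496005/18932320296 6405452455/18932320296; 6405452455/18932320296 4211395805/18932320296]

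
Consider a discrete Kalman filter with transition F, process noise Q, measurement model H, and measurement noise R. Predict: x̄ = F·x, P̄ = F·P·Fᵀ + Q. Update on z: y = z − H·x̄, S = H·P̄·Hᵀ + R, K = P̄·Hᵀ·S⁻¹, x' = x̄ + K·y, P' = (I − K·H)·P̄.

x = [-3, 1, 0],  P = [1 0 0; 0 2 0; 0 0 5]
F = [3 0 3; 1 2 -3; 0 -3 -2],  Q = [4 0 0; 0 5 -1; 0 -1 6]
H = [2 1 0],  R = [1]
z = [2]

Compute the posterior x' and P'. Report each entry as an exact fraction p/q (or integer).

x̄ = F·x = [-9, -1, -3]
P̄ = F·P·Fᵀ + Q = [58 -42 -30; -42 59 17; -30 17 44]
y = z − H·x̄ = [21]
S = H·P̄·Hᵀ + R = [124]
K = P̄·Hᵀ·S⁻¹ = [37/62; -25/124; -43/124]
x' = x̄ + K·y = [219/62, -649/124, -1275/124]
P' = (I − K·H)·P̄ = [429/31 -1679/62 -269/62; -1679/62 6691/124 1033/124; -269/62 1033/124 3607/124]

x' = [219/62, -649/124, -1275/124]
P' = [429/31 -1679/62 -269/62; -1679/62 6691/124 1033/124; -269/62 1033/124 3607/124]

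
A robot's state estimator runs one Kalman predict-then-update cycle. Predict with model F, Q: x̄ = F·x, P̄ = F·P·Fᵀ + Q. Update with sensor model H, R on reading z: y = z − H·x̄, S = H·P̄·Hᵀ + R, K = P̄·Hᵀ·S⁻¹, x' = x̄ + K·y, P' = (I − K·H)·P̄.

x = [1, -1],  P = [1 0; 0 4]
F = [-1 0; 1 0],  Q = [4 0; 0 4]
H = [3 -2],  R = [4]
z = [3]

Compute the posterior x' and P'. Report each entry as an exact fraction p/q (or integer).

x' = [55/81, -23/81]
P' = [116/81 140/81; 140/81 236/81]

x̄ = F·x = [-1, 1]
P̄ = F·P·Fᵀ + Q = [5 -1; -1 5]
y = z − H·x̄ = [8]
S = H·P̄·Hᵀ + R = [81]
K = P̄·Hᵀ·S⁻¹ = [17/81; -13/81]
x' = x̄ + K·y = [55/81, -23/81]
P' = (I − K·H)·P̄ = [116/81 140/81; 140/81 236/81]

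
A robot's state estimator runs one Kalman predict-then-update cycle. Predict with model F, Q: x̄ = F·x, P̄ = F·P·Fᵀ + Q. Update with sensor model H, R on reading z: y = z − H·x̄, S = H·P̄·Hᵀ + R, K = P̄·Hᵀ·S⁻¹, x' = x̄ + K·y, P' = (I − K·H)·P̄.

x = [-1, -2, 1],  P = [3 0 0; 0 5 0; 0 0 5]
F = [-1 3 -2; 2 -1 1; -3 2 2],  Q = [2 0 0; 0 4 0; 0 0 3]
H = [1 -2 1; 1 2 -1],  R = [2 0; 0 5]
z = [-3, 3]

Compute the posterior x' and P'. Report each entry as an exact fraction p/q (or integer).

x̄ = F·x = [-7, 1, 1]
P̄ = F·P·Fᵀ + Q = [70 -31 19; -31 26 -18; 19 -18 70]
y = z − H·x̄ = [5, 9]
S = H·P̄·Hᵀ + R = [480 -176; -176 159]
K = P̄·Hᵀ·S⁻¹ = [22073/45344 1331/2834; -9195/45344 59/2834; 351/3488 -95/218]
x' = x̄ + K·y = [-1183/3488, 605/3488, -8437/3488]
P' = (I − K·H)·P̄ = [75313/45344 -6835/45344 -3449/3488; -6835/45344 213433/45344 31947/3488; -3449/3488 31947/3488 68045/3488]

x' = [-1183/3488, 605/3488, -8437/3488]
P' = [75313/45344 -6835/45344 -3449/3488; -6835/45344 213433/45344 31947/3488; -3449/3488 31947/3488 68045/3488]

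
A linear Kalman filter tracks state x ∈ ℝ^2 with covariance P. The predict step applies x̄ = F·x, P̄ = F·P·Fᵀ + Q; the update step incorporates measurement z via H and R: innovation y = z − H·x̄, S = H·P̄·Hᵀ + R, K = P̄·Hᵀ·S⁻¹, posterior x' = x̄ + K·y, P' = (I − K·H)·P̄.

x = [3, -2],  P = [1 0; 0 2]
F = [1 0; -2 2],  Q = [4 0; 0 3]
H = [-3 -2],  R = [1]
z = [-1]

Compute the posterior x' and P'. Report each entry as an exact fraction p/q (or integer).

x' = [189/41, -266/41]
P' = [289/82 -214/41; -214/41 327/41]

x̄ = F·x = [3, -10]
P̄ = F·P·Fᵀ + Q = [5 -2; -2 15]
y = z − H·x̄ = [-12]
S = H·P̄·Hᵀ + R = [82]
K = P̄·Hᵀ·S⁻¹ = [-11/82; -12/41]
x' = x̄ + K·y = [189/41, -266/41]
P' = (I − K·H)·P̄ = [289/82 -214/41; -214/41 327/41]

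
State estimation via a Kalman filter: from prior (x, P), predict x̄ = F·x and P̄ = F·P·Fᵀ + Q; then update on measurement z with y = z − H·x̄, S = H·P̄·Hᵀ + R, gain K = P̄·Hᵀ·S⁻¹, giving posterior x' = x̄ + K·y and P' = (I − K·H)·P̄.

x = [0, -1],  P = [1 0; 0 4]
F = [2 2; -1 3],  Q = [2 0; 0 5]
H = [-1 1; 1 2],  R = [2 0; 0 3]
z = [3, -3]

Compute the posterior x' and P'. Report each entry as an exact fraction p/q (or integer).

x' = [-6232/2291, -283/2291]
P' = [2486/2291 -154/2291; -154/2291 1226/2291]

x̄ = F·x = [-2, -3]
P̄ = F·P·Fᵀ + Q = [22 22; 22 42]
y = z − H·x̄ = [4, 5]
S = H·P̄·Hᵀ + R = [22 40; 40 281]
K = P̄·Hᵀ·S⁻¹ = [-1320/2291 726/2291; 690/2291 766/2291]
x' = x̄ + K·y = [-6232/2291, -283/2291]
P' = (I − K·H)·P̄ = [2486/2291 -154/2291; -154/2291 1226/2291]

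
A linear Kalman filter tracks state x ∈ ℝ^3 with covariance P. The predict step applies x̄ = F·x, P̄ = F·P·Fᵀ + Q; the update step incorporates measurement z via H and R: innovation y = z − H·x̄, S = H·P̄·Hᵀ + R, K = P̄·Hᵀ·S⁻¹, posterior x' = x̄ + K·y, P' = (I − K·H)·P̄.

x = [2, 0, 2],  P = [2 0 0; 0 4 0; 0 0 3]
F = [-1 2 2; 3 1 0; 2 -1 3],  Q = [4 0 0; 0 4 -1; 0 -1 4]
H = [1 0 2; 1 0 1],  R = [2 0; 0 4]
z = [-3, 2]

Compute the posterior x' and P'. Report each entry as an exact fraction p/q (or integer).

x' = [3397/1266, 1707/422, -3125/1266]
P' = [6485/633 -121/211 -3553/633; -121/211 5248/211 81/211; -3553/633 81/211 2225/633]

x̄ = F·x = [2, 6, 10]
P̄ = F·P·Fᵀ + Q = [34 2 6; 2 26 7; 6 7 43]
y = z − H·x̄ = [-25, -10]
S = H·P̄·Hᵀ + R = [232 138; 138 93]
K = P̄·Hᵀ·S⁻¹ = [-207/422 733/633; 41/422 -10/211; 299/422 -332/633]
x' = x̄ + K·y = [3397/1266, 1707/422, -3125/1266]
P' = (I − K·H)·P̄ = [6485/633 -121/211 -3553/633; -121/211 5248/211 81/211; -3553/633 81/211 2225/633]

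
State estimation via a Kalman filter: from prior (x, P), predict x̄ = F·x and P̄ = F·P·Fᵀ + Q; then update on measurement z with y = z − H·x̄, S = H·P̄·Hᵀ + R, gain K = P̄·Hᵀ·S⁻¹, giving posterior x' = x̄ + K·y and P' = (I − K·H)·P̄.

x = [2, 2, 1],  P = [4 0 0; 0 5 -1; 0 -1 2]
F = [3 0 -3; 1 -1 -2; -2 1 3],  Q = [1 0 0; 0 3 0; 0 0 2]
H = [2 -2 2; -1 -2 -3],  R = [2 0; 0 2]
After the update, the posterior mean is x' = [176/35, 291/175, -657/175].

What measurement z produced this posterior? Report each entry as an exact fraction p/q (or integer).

z = [-1, 3]

x̄ = F·x = [3, -2, 1]
P̄ = F·P·Fᵀ + Q = [55 21 -39; 21 16 -20; -39 -20 35]
S = H·P̄·Hᵀ + R = [106 -26; -26 46]
K = P̄·Hᵀ·S⁻¹ = [1/70 31/70; -599/2100 -19/2100; 199/1050 -481/1050]
x' − x̄ = [71/35, 641/175, -832/175] = K·y
y = (KᵀK)⁻¹·Kᵀ·(x' − x̄) = [-13, 5]
z = y + H·x̄ = [-13, 5] + [12, -2] = [-1, 3]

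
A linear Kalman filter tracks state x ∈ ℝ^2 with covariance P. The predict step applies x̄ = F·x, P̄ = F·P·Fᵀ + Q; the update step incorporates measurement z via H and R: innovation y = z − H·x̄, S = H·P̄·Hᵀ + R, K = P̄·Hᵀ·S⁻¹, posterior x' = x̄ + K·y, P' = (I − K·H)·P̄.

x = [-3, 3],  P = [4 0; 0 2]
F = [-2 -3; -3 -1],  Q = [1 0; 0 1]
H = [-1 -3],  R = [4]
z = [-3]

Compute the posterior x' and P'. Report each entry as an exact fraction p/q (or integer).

x' = [-107/19, 276/95]
P' = [865/114 -85/38; -85/38 207/190]

x̄ = F·x = [-3, 6]
P̄ = F·P·Fᵀ + Q = [35 30; 30 39]
y = z − H·x̄ = [12]
S = H·P̄·Hᵀ + R = [570]
K = P̄·Hᵀ·S⁻¹ = [-25/114; -49/190]
x' = x̄ + K·y = [-107/19, 276/95]
P' = (I − K·H)·P̄ = [865/114 -85/38; -85/38 207/190]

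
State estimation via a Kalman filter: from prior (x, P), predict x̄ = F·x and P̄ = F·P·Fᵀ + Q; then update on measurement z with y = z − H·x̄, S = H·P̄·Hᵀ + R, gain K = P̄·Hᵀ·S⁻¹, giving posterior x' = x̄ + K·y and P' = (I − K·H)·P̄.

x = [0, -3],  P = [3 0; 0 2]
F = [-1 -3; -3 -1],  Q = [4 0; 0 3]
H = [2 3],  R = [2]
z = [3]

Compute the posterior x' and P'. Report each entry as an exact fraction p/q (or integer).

x̄ = F·x = [9, 3]
P̄ = F·P·Fᵀ + Q = [25 15; 15 32]
y = z − H·x̄ = [-24]
S = H·P̄·Hᵀ + R = [570]
K = P̄·Hᵀ·S⁻¹ = [1/6; 21/95]
x' = x̄ + K·y = [5, -219/95]
P' = (I − K·H)·P̄ = [55/6 -6; -6 394/95]

x' = [5, -219/95]
P' = [55/6 -6; -6 394/95]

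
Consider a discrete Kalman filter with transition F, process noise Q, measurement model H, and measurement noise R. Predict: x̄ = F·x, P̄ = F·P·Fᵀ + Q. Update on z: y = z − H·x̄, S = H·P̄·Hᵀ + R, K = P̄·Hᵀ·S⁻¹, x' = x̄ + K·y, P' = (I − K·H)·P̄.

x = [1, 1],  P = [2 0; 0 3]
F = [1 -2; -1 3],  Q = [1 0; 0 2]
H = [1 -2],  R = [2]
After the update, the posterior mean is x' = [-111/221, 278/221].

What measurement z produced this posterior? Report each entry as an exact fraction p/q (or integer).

z = [-3]

x̄ = F·x = [-1, 2]
P̄ = F·P·Fᵀ + Q = [15 -20; -20 31]
S = H·P̄·Hᵀ + R = [221]
K = P̄·Hᵀ·S⁻¹ = [55/221; -82/221]
x' − x̄ = [110/221, -164/221] = K·y
y = (KᵀK)⁻¹·Kᵀ·(x' − x̄) = [2]
z = y + H·x̄ = [2] + [-5] = [-3]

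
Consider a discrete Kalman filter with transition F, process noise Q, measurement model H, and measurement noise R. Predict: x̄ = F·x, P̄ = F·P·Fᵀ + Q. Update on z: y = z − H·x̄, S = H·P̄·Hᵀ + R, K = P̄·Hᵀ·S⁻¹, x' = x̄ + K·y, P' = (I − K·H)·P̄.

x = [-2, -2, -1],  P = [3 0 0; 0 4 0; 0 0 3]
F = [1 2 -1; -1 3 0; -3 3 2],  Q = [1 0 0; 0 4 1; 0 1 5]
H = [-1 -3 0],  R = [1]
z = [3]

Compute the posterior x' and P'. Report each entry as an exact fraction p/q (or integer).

x̄ = F·x = [-5, -4, -2]
P̄ = F·P·Fᵀ + Q = [23 21 9; 21 43 46; 9 46 80]
y = z − H·x̄ = [-14]
S = H·P̄·Hᵀ + R = [537]
K = P̄·Hᵀ·S⁻¹ = [-86/537; -50/179; -49/179]
x' = x̄ + K·y = [-1481/537, -16/179, 328/179]
P' = (I − K·H)·P̄ = [4955/537 -541/179 -2603/179; -541/179 197/179 884/179; -2603/179 884/179 7117/179]

x' = [-1481/537, -16/179, 328/179]
P' = [4955/537 -541/179 -2603/179; -541/179 197/179 884/179; -2603/179 884/179 7117/179]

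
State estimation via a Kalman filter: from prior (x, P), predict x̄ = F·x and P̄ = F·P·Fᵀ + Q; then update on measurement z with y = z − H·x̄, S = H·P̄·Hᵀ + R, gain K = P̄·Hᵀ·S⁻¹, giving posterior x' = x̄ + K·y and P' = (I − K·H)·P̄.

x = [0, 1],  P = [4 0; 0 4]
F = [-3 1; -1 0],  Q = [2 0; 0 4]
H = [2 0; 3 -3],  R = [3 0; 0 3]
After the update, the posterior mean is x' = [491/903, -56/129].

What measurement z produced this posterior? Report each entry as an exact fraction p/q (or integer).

z = [1, 3]

x̄ = F·x = [1, 0]
P̄ = F·P·Fᵀ + Q = [42 12; 12 8]
S = H·P̄·Hᵀ + R = [171 180; 180 237]
K = P̄·Hᵀ·S⁻¹ = [412/903 10/301; 56/129 -12/43]
x' − x̄ = [-412/903, -56/129] = K·y
y = (KᵀK)⁻¹·Kᵀ·(x' − x̄) = [-1, 0]
z = y + H·x̄ = [-1, 0] + [2, 3] = [1, 3]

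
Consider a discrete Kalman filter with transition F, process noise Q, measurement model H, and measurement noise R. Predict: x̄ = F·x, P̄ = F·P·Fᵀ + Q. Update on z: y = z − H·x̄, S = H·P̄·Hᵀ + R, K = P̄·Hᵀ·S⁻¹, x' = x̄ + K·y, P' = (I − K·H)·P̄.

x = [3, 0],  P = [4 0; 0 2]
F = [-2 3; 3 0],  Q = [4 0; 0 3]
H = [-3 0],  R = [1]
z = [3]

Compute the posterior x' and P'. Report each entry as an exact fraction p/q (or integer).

x̄ = F·x = [-6, 9]
P̄ = F·P·Fᵀ + Q = [38 -24; -24 39]
y = z − H·x̄ = [-15]
S = H·P̄·Hᵀ + R = [343]
K = P̄·Hᵀ·S⁻¹ = [-114/343; 72/343]
x' = x̄ + K·y = [-348/343, 2007/343]
P' = (I − K·H)·P̄ = [38/343 -24/343; -24/343 8193/343]

x' = [-348/343, 2007/343]
P' = [38/343 -24/343; -24/343 8193/343]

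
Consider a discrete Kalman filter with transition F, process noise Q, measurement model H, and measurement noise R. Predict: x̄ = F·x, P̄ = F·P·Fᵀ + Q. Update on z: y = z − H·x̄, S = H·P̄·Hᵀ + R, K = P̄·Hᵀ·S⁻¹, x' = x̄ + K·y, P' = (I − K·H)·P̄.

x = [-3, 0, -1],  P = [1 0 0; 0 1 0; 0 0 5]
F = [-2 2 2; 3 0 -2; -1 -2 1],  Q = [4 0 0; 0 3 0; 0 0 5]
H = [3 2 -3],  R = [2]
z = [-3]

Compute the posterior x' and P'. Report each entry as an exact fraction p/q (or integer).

x̄ = F·x = [4, -7, 2]
P̄ = F·P·Fᵀ + Q = [32 -26 8; -26 32 -13; 8 -13 15]
y = z − H·x̄ = [5]
S = H·P̄·Hᵀ + R = [253]
K = P̄·Hᵀ·S⁻¹ = [20/253; 25/253; -47/253]
x' = x̄ + K·y = [1112/253, -1646/253, 271/253]
P' = (I − K·H)·P̄ = [7696/253 -7078/253 2964/253; -7078/253 7471/253 -2114/253; 2964/253 -2114/253 1586/253]

x' = [1112/253, -1646/253, 271/253]
P' = [7696/253 -7078/253 2964/253; -7078/253 7471/253 -2114/253; 2964/253 -2114/253 1586/253]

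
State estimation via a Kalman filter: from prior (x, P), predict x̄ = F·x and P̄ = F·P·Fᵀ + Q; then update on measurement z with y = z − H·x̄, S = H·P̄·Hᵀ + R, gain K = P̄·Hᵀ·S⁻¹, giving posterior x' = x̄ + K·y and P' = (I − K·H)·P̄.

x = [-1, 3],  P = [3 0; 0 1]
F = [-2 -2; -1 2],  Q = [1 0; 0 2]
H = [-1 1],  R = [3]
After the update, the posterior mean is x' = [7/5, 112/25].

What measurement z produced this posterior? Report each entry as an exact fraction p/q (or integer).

z = [2]

x̄ = F·x = [-4, 7]
P̄ = F·P·Fᵀ + Q = [17 2; 2 9]
S = H·P̄·Hᵀ + R = [25]
K = P̄·Hᵀ·S⁻¹ = [-3/5; 7/25]
x' − x̄ = [27/5, -63/25] = K·y
y = (KᵀK)⁻¹·Kᵀ·(x' − x̄) = [-9]
z = y + H·x̄ = [-9] + [11] = [2]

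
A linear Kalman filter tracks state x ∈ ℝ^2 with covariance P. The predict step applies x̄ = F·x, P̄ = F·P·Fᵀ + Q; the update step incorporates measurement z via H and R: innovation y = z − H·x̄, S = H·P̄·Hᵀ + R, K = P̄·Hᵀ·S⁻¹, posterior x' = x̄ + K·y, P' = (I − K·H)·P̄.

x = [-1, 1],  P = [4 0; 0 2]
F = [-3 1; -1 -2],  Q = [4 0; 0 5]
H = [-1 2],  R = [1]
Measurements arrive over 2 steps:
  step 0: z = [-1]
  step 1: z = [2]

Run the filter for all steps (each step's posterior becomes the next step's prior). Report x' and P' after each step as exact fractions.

step 0: x' = [186/79, 51/79], P' = [2642/79 1308/79; 1308/79 667/79]
step 1: x' = [-25833/8212, -2409/4106], P' = [651245/8212 165149/4106; 165149/4106 42380/2053]

step 0: x̄ = F·x = [4, -1]
step 0: P̄ = F·P·Fᵀ + Q = [42 8; 8 17]
step 0: y = z − H·x̄ = [5]
step 0: S = H·P̄·Hᵀ + R = [79]
step 0: K = P̄·Hᵀ·S⁻¹ = [-26/79; 26/79]
step 0: x' = x̄ + K·y = [186/79, 51/79]
step 0: P' = (I − K·H)·P̄ = [2642/79 1308/79; 1308/79 667/79]
step 1: x̄ = F·x = [-507/79, -288/79]
step 1: P̄ = F·P·Fᵀ + Q = [16913/79 13132/79; 13132/79 10937/79]
step 1: y = z − H·x̄ = [227/79]
step 1: S = H·P̄·Hᵀ + R = [8212/79]
step 1: K = P̄·Hᵀ·S⁻¹ = [9351/8212; 4371/4106]
step 1: x' = x̄ + K·y = [-25833/8212, -2409/4106]
step 1: P' = (I − K·H)·P̄ = [651245/8212 165149/4106; 165149/4106 42380/2053]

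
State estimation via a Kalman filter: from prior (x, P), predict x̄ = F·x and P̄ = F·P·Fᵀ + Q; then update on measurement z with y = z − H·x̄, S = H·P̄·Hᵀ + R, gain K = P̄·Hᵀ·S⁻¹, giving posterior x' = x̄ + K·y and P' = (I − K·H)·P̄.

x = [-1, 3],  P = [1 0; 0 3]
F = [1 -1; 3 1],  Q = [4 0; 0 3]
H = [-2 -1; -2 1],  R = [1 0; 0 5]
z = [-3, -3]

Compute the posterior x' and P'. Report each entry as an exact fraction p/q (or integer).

x̄ = F·x = [-4, 0]
P̄ = F·P·Fᵀ + Q = [8 0; 0 15]
y = z − H·x̄ = [-11, -11]
S = H·P̄·Hᵀ + R = [48 17; 17 52]
K = P̄·Hᵀ·S⁻¹ = [-560/2207 -496/2207; -1035/2207 975/2207]
x' = x̄ + K·y = [2788/2207, 660/2207]
P' = (I − K·H)·P̄ = [760/2207 -960/2207; -960/2207 2955/2207]

x' = [2788/2207, 660/2207]
P' = [760/2207 -960/2207; -960/2207 2955/2207]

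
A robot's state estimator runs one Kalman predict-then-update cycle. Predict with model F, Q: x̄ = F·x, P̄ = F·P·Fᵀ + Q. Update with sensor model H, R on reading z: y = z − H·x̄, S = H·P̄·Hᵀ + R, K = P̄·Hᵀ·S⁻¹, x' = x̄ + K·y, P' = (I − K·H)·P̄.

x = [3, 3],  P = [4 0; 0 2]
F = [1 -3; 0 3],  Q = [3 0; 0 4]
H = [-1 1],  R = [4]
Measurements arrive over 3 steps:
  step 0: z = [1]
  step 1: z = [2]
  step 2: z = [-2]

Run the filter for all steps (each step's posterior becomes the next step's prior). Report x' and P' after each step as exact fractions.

step 0: x' = [80/87, 223/87], P' = [326/87 154/87; 154/87 314/87]
step 1: x' = [-12237/10739, 13577/10739], P' = [36526/10739 17114/10739; 17114/10739 39266/10739]
step 2: x' = [-56341/1362863, -2321359/1362863], P' = [4572326/1362863 2086306/1362863; 2086306/1362863 4879914/1362863]

step 0: x̄ = F·x = [-6, 9]
step 0: P̄ = F·P·Fᵀ + Q = [25 -18; -18 22]
step 0: y = z − H·x̄ = [-14]
step 0: S = H·P̄·Hᵀ + R = [87]
step 0: K = P̄·Hᵀ·S⁻¹ = [-43/87; 40/87]
step 0: x' = x̄ + K·y = [80/87, 223/87]
step 0: P' = (I − K·H)·P̄ = [326/87 154/87; 154/87 314/87]
step 1: x̄ = F·x = [-589/87, 223/29]
step 1: P̄ = F·P·Fᵀ + Q = [2489/87 -788/29; -788/29 1058/29]
step 1: y = z − H·x̄ = [-1084/87]
step 1: S = H·P̄·Hᵀ + R = [10739/87]
step 1: K = P̄·Hᵀ·S⁻¹ = [-4853/10739; 5538/10739]
step 1: x' = x̄ + K·y = [-12237/10739, 13577/10739]
step 1: P' = (I − K·H)·P̄ = [36526/10739 17114/10739; 17114/10739 39266/10739]
step 2: x̄ = F·x = [-52968/10739, 40731/10739]
step 2: P̄ = F·P·Fᵀ + Q = [319453/10739 -302052/10739; -302052/10739 396350/10739]
step 2: y = z − H·x̄ = [-115177/10739]
step 2: S = H·P̄·Hᵀ + R = [1362863/10739]
step 2: K = P̄·Hᵀ·S⁻¹ = [-621505/1362863; 698402/1362863]
step 2: x' = x̄ + K·y = [-56341/1362863, -2321359/1362863]
step 2: P' = (I − K·H)·P̄ = [4572326/1362863 2086306/1362863; 2086306/1362863 4879914/1362863]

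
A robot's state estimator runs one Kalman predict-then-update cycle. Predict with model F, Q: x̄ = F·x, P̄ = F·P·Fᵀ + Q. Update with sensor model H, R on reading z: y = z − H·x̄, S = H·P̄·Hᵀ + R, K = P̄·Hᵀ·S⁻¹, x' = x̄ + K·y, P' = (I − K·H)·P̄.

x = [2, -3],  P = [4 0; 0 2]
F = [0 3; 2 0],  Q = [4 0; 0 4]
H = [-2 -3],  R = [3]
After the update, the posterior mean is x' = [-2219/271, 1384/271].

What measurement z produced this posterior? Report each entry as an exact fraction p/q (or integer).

z = [1]

x̄ = F·x = [-9, 4]
P̄ = F·P·Fᵀ + Q = [22 0; 0 20]
S = H·P̄·Hᵀ + R = [271]
K = P̄·Hᵀ·S⁻¹ = [-44/271; -60/271]
x' − x̄ = [220/271, 300/271] = K·y
y = (KᵀK)⁻¹·Kᵀ·(x' − x̄) = [-5]
z = y + H·x̄ = [-5] + [6] = [1]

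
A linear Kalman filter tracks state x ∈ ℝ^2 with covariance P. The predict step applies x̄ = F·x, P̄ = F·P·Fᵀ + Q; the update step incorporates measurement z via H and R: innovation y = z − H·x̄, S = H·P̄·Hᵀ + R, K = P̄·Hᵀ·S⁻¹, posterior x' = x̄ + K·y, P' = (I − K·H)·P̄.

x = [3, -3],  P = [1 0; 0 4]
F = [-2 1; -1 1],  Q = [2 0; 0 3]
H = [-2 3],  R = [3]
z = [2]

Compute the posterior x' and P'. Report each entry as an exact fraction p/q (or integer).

x̄ = F·x = [-9, -6]
P̄ = F·P·Fᵀ + Q = [10 6; 6 8]
y = z − H·x̄ = [2]
S = H·P̄·Hᵀ + R = [43]
K = P̄·Hᵀ·S⁻¹ = [-2/43; 12/43]
x' = x̄ + K·y = [-391/43, -234/43]
P' = (I − K·H)·P̄ = [426/43 282/43; 282/43 200/43]

x' = [-391/43, -234/43]
P' = [426/43 282/43; 282/43 200/43]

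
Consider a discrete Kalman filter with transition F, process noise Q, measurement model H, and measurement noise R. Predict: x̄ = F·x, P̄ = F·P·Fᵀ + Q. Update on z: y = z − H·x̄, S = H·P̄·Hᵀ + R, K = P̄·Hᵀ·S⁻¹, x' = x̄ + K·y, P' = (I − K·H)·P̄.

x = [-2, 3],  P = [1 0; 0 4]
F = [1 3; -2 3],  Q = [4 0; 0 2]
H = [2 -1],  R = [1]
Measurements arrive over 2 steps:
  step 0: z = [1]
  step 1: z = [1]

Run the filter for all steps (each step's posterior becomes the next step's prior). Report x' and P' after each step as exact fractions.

step 0: x' = [7, 13], P' = [607/71 1166/71; 1166/71 2306/71]
step 1: x' = [9638/19933, -2219/19933], P' = [168529/59799 98606/19933; 98606/19933 189628/19933]

step 0: x̄ = F·x = [7, 13]
step 0: P̄ = F·P·Fᵀ + Q = [41 34; 34 42]
step 0: y = z − H·x̄ = [0]
step 0: S = H·P̄·Hᵀ + R = [71]
step 0: K = P̄·Hᵀ·S⁻¹ = [48/71; 26/71]
step 0: x' = x̄ + K·y = [7, 13]
step 0: P' = (I − K·H)·P̄ = [607/71 1166/71; 1166/71 2306/71]
step 1: x̄ = F·x = [46, 25]
step 1: P̄ = F·P·Fᵀ + Q = [28641/71 16042/71; 16042/71 9332/71]
step 1: y = z − H·x̄ = [-66]
step 1: S = H·P̄·Hᵀ + R = [59799/71]
step 1: K = P̄·Hᵀ·S⁻¹ = [41240/59799; 7584/19933]
step 1: x' = x̄ + K·y = [9638/19933, -2219/19933]
step 1: P' = (I − K·H)·P̄ = [168529/59799 98606/19933; 98606/19933 189628/19933]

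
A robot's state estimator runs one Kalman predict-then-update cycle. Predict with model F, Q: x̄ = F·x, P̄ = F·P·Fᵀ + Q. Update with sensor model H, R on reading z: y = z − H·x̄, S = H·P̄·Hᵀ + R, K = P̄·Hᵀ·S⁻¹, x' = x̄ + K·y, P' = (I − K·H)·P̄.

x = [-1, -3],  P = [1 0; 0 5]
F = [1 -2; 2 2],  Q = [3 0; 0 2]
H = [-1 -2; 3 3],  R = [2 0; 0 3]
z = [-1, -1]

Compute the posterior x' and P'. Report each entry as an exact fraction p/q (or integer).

x' = [-419/521, 300/521]
P' = [1524/521 -1218/521; -1218/521 1076/521]

x̄ = F·x = [5, -8]
P̄ = F·P·Fᵀ + Q = [24 -18; -18 26]
y = z − H·x̄ = [-12, 8]
S = H·P̄·Hᵀ + R = [58 -66; -66 129]
K = P̄·Hᵀ·S⁻¹ = [456/521 306/521; -467/521 -142/521]
x' = x̄ + K·y = [-419/521, 300/521]
P' = (I − K·H)·P̄ = [1524/521 -1218/521; -1218/521 1076/521]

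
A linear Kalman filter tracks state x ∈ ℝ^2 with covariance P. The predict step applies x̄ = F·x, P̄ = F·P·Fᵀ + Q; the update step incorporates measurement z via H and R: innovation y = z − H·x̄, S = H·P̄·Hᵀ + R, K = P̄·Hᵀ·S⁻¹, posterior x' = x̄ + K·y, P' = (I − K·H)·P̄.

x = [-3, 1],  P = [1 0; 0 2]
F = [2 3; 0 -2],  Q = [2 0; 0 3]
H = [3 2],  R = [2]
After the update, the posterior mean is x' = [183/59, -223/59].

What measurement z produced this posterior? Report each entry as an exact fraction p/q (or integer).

z = [2]

x̄ = F·x = [-3, -2]
P̄ = F·P·Fᵀ + Q = [24 -12; -12 11]
S = H·P̄·Hᵀ + R = [118]
K = P̄·Hᵀ·S⁻¹ = [24/59; -7/59]
x' − x̄ = [360/59, -105/59] = K·y
y = (KᵀK)⁻¹·Kᵀ·(x' − x̄) = [15]
z = y + H·x̄ = [15] + [-13] = [2]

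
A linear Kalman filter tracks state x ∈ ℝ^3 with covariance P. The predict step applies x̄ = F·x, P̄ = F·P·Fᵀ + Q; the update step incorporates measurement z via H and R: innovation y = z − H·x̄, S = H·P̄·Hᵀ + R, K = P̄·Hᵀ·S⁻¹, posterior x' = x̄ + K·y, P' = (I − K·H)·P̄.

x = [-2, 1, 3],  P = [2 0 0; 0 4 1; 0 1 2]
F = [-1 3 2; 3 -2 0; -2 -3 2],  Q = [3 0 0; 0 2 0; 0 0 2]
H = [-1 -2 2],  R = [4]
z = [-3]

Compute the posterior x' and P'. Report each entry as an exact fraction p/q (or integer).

x̄ = F·x = [11, -8, 7]
P̄ = F·P·Fᵀ + Q = [61 -34 -24; -34 36 8; -24 8 42]
y = z − H·x̄ = [-22]
S = H·P̄·Hᵀ + R = [273]
K = P̄·Hᵀ·S⁻¹ = [-41/273; -22/273; 92/273]
x' = x̄ + K·y = [3905/273, -1700/273, -113/273]
P' = (I − K·H)·P̄ = [14972/273 -10184/273 -2780/273; -10184/273 9344/273 4208/273; -2780/273 4208/273 3002/273]

x' = [3905/273, -1700/273, -113/273]
P' = [14972/273 -10184/273 -2780/273; -10184/273 9344/273 4208/273; -2780/273 4208/273 3002/273]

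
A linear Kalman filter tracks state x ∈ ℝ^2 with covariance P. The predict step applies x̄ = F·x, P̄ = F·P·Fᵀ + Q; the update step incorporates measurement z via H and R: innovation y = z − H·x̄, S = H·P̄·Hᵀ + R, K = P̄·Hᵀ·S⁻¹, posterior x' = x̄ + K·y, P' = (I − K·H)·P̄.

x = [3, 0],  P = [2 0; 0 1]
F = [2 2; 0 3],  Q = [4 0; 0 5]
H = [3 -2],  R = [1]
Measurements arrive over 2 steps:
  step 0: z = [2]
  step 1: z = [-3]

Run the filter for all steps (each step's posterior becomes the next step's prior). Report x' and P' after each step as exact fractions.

step 0: x' = [66/43, 160/129], P' = [256/43 378/43; 378/43 1706/129]
step 1: x' = [-34432/11667, -11470/3889], P' = [227300/11667 112296/3889; 112296/3889 502145/11667]

step 0: x̄ = F·x = [6, 0]
step 0: P̄ = F·P·Fᵀ + Q = [16 6; 6 14]
step 0: y = z − H·x̄ = [-16]
step 0: S = H·P̄·Hᵀ + R = [129]
step 0: K = P̄·Hᵀ·S⁻¹ = [12/43; -10/129]
step 0: x' = x̄ + K·y = [66/43, 160/129]
step 0: P' = (I − K·H)·P̄ = [256/43 378/43; 378/43 1706/129]
step 1: x̄ = F·x = [716/129, 160/43]
step 1: P̄ = F·P·Fᵀ + Q = [19484/129 5680/43; 5680/43 5333/43]
step 1: y = z − H·x̄ = [-525/43]
step 1: S = H·P̄·Hᵀ + R = [11667/43]
step 1: K = P̄·Hᵀ·S⁻¹ = [2708/3889; 6374/11667]
step 1: x' = x̄ + K·y = [-34432/11667, -11470/3889]
step 1: P' = (I − K·H)·P̄ = [227300/11667 112296/3889; 112296/3889 502145/11667]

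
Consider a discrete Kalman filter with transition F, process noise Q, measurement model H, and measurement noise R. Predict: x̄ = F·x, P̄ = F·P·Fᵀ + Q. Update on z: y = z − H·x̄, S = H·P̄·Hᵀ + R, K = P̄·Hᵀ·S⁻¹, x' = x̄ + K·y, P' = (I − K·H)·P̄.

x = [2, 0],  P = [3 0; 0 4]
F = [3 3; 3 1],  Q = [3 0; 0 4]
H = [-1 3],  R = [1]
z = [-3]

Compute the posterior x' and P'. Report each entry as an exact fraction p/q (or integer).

x̄ = F·x = [6, 6]
P̄ = F·P·Fᵀ + Q = [66 39; 39 35]
y = z − H·x̄ = [-15]
S = H·P̄·Hᵀ + R = [148]
K = P̄·Hᵀ·S⁻¹ = [51/148; 33/74]
x' = x̄ + K·y = [123/148, -51/74]
P' = (I − K·H)·P̄ = [7167/148 1203/74; 1203/74 206/37]

x' = [123/148, -51/74]
P' = [7167/148 1203/74; 1203/74 206/37]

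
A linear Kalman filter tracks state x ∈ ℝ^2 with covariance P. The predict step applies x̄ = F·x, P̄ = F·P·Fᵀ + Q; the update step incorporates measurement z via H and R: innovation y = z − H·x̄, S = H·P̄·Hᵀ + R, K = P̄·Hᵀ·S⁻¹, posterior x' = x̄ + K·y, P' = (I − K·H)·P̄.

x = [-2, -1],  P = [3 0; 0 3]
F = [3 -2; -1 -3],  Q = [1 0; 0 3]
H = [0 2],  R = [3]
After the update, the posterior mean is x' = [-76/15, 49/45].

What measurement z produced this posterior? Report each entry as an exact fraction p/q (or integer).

z = [2]

x̄ = F·x = [-4, 5]
P̄ = F·P·Fᵀ + Q = [40 9; 9 33]
S = H·P̄·Hᵀ + R = [135]
K = P̄·Hᵀ·S⁻¹ = [2/15; 22/45]
x' − x̄ = [-16/15, -176/45] = K·y
y = (KᵀK)⁻¹·Kᵀ·(x' − x̄) = [-8]
z = y + H·x̄ = [-8] + [10] = [2]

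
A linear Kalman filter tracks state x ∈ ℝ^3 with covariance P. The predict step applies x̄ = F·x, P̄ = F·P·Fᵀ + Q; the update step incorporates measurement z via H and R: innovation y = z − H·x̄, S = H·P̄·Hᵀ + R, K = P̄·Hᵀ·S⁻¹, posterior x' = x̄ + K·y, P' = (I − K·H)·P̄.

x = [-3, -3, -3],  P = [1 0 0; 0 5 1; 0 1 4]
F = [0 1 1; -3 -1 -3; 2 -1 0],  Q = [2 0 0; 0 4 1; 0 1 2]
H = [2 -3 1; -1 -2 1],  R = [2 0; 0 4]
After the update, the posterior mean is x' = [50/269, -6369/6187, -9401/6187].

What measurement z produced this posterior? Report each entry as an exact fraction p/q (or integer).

x̄ = F·x = [-6, 21, -3]
P̄ = F·P·Fᵀ + Q = [13 -21 -6; -21 60 3; -6 3 11]
S = H·P̄·Hᵀ + R = [815 345; 345 184]
K = P̄·Hᵀ·S⁻¹ = [319/1345 -86/269; -312/1345 -537/6187; -49/269 2483/6187]
x' − x̄ = [1664/269, -136296/6187, 9160/6187] = K·y
y = (KᵀK)⁻¹·Kᵀ·(x' − x̄) = [80, 40]
z = y + H·x̄ = [80, 40] + [-78, -39] = [2, 1]

z = [2, 1]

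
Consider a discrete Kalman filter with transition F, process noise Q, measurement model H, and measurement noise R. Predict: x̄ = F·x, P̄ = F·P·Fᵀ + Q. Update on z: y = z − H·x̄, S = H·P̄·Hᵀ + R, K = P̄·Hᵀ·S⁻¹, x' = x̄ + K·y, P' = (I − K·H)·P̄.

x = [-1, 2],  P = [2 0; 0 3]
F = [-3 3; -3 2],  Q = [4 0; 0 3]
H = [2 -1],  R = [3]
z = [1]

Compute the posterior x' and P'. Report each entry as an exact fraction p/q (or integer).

x' = [43/22, 113/44]
P' = [117/22 375/44; 375/44 1383/88]

x̄ = F·x = [9, 7]
P̄ = F·P·Fᵀ + Q = [49 36; 36 33]
y = z − H·x̄ = [-10]
S = H·P̄·Hᵀ + R = [88]
K = P̄·Hᵀ·S⁻¹ = [31/44; 39/88]
x' = x̄ + K·y = [43/22, 113/44]
P' = (I − K·H)·P̄ = [117/22 375/44; 375/44 1383/88]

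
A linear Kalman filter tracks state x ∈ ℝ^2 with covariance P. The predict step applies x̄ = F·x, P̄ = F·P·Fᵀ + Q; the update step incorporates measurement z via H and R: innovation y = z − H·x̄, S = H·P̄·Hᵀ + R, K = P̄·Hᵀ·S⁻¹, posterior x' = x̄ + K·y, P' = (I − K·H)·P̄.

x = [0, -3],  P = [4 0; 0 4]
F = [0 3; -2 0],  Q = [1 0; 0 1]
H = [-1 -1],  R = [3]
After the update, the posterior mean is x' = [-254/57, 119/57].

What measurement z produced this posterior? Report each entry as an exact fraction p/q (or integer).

z = [2]

x̄ = F·x = [-9, 0]
P̄ = F·P·Fᵀ + Q = [37 0; 0 17]
S = H·P̄·Hᵀ + R = [57]
K = P̄·Hᵀ·S⁻¹ = [-37/57; -17/57]
x' − x̄ = [259/57, 119/57] = K·y
y = (KᵀK)⁻¹·Kᵀ·(x' − x̄) = [-7]
z = y + H·x̄ = [-7] + [9] = [2]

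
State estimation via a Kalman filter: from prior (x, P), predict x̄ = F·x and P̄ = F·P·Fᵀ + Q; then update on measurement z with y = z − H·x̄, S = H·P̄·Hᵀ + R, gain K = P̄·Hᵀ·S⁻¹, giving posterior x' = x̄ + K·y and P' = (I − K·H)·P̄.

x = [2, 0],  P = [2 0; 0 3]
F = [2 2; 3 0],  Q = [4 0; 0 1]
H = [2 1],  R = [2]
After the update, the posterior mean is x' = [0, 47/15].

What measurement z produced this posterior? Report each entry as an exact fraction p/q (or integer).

z = [3]

x̄ = F·x = [4, 6]
P̄ = F·P·Fᵀ + Q = [24 12; 12 19]
S = H·P̄·Hᵀ + R = [165]
K = P̄·Hᵀ·S⁻¹ = [4/11; 43/165]
x' − x̄ = [-4, -43/15] = K·y
y = (KᵀK)⁻¹·Kᵀ·(x' − x̄) = [-11]
z = y + H·x̄ = [-11] + [14] = [3]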